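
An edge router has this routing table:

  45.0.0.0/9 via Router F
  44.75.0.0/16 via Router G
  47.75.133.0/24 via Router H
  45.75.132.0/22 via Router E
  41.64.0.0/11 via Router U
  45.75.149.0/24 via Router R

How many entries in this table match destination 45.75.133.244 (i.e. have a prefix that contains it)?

2

Prefixes containing 45.75.133.244:
  45.0.0.0/9 (45.0.0.0 - 45.127.255.255)
  45.75.132.0/22 (45.75.132.0 - 45.75.135.255)
Total matching entries: 2.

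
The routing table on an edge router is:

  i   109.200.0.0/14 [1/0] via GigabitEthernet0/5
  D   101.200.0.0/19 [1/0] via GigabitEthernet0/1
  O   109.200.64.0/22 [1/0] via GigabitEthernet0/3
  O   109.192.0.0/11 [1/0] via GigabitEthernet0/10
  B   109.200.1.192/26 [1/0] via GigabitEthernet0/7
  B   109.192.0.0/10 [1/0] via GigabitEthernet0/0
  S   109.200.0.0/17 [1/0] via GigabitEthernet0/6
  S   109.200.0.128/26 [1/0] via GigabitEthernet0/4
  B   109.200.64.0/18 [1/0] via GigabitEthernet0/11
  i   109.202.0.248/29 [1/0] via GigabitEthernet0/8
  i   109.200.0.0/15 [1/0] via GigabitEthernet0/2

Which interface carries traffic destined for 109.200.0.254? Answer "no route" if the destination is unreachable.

Routes whose prefix contains 109.200.0.254:
  109.192.0.0/10 (109.192.0.0 - 109.255.255.255) -> GigabitEthernet0/0
  109.192.0.0/11 (109.192.0.0 - 109.223.255.255) -> GigabitEthernet0/10
  109.200.0.0/14 (109.200.0.0 - 109.203.255.255) -> GigabitEthernet0/5
  109.200.0.0/15 (109.200.0.0 - 109.201.255.255) -> GigabitEthernet0/2
  109.200.0.0/17 (109.200.0.0 - 109.200.127.255) -> GigabitEthernet0/6
More-specific entries that do NOT match:
  109.202.0.248/29 (109.202.0.248 - 109.202.0.255) does not contain 109.200.0.254
  109.200.1.192/26 (109.200.1.192 - 109.200.1.255) does not contain 109.200.0.254
  109.200.0.128/26 (109.200.0.128 - 109.200.0.191) does not contain 109.200.0.254
  109.200.64.0/22 (109.200.64.0 - 109.200.67.255) does not contain 109.200.0.254
  101.200.0.0/19 (101.200.0.0 - 101.200.31.255) does not contain 109.200.0.254
  109.200.64.0/18 (109.200.64.0 - 109.200.127.255) does not contain 109.200.0.254
Longest matching prefix is /17 -> interface GigabitEthernet0/6.

GigabitEthernet0/6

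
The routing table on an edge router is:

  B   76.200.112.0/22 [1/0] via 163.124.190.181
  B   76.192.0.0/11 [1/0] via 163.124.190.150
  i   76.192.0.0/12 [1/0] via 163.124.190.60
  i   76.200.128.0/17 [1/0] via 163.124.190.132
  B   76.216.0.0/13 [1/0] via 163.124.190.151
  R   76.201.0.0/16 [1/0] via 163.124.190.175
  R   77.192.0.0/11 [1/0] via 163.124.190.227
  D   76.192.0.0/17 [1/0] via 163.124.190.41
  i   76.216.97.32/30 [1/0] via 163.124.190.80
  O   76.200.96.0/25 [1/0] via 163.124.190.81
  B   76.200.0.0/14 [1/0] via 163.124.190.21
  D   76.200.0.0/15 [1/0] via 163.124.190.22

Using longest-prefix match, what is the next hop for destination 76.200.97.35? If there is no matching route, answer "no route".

163.124.190.22

Routes whose prefix contains 76.200.97.35:
  76.192.0.0/11 (76.192.0.0 - 76.223.255.255) -> 163.124.190.150
  76.192.0.0/12 (76.192.0.0 - 76.207.255.255) -> 163.124.190.60
  76.200.0.0/14 (76.200.0.0 - 76.203.255.255) -> 163.124.190.21
  76.200.0.0/15 (76.200.0.0 - 76.201.255.255) -> 163.124.190.22
More-specific entries that do NOT match:
  76.216.97.32/30 (76.216.97.32 - 76.216.97.35) does not contain 76.200.97.35
  76.200.96.0/25 (76.200.96.0 - 76.200.96.127) does not contain 76.200.97.35
  76.200.112.0/22 (76.200.112.0 - 76.200.115.255) does not contain 76.200.97.35
  76.200.128.0/17 (76.200.128.0 - 76.200.255.255) does not contain 76.200.97.35
  76.192.0.0/17 (76.192.0.0 - 76.192.127.255) does not contain 76.200.97.35
  76.201.0.0/16 (76.201.0.0 - 76.201.255.255) does not contain 76.200.97.35
Longest matching prefix is /15 -> next hop 163.124.190.22.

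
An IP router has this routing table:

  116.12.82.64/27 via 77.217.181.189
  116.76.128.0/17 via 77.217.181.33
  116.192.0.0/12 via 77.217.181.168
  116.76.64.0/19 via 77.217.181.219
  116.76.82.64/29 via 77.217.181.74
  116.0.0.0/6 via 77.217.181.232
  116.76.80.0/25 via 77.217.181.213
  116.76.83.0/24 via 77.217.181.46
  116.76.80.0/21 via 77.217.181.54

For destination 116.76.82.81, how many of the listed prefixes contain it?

Prefixes containing 116.76.82.81:
  116.0.0.0/6 (116.0.0.0 - 119.255.255.255)
  116.76.64.0/19 (116.76.64.0 - 116.76.95.255)
  116.76.80.0/21 (116.76.80.0 - 116.76.87.255)
Total matching entries: 3.

3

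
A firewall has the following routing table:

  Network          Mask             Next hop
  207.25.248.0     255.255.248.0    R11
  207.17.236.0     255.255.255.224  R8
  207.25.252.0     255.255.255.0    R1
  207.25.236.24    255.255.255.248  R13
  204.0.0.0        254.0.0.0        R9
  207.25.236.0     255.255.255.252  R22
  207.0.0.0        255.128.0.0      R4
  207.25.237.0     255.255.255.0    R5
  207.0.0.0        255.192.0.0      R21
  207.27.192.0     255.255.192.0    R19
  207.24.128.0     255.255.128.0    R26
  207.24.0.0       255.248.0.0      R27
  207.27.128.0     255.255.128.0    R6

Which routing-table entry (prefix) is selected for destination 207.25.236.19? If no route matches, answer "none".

207.24.0.0/13

Entries matching 207.25.236.19:
  207.0.0.0/9 (207.0.0.0 - 207.127.255.255)
  207.0.0.0/10 (207.0.0.0 - 207.63.255.255)
  207.24.0.0/13 (207.24.0.0 - 207.31.255.255)
Most specific is 207.24.0.0/13.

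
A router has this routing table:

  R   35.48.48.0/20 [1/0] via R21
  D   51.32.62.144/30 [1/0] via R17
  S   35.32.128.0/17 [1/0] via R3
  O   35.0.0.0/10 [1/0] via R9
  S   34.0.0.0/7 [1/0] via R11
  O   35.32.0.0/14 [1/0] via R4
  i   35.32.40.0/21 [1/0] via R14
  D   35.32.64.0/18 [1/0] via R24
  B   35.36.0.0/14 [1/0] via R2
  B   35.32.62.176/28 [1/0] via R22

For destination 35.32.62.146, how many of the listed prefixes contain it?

Prefixes containing 35.32.62.146:
  34.0.0.0/7 (34.0.0.0 - 35.255.255.255)
  35.0.0.0/10 (35.0.0.0 - 35.63.255.255)
  35.32.0.0/14 (35.32.0.0 - 35.35.255.255)
Total matching entries: 3.

3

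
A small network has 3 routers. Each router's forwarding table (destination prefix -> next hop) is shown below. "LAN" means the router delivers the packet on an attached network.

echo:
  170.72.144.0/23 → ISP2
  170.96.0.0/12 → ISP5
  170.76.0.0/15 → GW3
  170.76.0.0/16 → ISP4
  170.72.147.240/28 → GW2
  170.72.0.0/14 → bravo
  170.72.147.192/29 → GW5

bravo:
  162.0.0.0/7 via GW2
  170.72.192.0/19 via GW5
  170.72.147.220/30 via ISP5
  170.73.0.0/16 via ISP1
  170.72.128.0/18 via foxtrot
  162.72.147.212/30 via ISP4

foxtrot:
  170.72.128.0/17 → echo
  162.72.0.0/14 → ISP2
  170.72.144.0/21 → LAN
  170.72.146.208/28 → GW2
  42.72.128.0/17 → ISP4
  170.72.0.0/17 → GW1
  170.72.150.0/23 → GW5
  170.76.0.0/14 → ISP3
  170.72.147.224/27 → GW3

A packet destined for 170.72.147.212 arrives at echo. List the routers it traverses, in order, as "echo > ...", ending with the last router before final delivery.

echo > bravo > foxtrot

At echo: longest match for 170.72.147.212 is 170.72.0.0/14 -> bravo
At bravo: longest match for 170.72.147.212 is 170.72.128.0/18 -> foxtrot
At foxtrot: longest match for 170.72.147.212 is 170.72.144.0/21 -> LAN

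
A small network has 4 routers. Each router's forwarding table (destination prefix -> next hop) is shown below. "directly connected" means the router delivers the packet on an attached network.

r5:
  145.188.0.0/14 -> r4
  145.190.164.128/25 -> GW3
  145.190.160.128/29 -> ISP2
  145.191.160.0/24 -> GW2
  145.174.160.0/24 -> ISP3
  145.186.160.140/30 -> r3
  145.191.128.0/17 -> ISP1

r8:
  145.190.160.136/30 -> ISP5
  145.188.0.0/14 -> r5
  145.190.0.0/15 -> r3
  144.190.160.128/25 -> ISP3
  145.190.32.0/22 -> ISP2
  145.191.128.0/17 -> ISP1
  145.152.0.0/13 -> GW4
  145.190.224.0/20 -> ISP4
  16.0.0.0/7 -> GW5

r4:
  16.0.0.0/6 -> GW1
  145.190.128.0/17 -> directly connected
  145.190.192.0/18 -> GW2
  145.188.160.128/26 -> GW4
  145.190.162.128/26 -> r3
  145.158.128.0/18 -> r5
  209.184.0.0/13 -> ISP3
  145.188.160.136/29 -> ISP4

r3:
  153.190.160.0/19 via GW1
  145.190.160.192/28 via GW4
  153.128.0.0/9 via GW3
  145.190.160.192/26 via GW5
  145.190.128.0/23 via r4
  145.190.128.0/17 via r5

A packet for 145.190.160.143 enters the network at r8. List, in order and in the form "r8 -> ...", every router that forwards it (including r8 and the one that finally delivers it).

r8 -> r3 -> r5 -> r4

At r8: longest match for 145.190.160.143 is 145.190.0.0/15 -> r3
At r3: longest match for 145.190.160.143 is 145.190.128.0/17 -> r5
At r5: longest match for 145.190.160.143 is 145.188.0.0/14 -> r4
At r4: longest match for 145.190.160.143 is 145.190.128.0/17 -> directly connected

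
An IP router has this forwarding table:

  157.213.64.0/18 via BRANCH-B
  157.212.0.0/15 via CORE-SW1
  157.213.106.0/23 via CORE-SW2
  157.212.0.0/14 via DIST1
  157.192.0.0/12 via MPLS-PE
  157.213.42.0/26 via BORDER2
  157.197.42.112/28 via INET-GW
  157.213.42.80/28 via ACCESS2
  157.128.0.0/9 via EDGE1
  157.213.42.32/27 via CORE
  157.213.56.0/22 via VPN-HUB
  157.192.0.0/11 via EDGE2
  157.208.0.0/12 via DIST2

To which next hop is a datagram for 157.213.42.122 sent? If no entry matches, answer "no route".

CORE-SW1

Routes whose prefix contains 157.213.42.122:
  157.128.0.0/9 (157.128.0.0 - 157.255.255.255) -> EDGE1
  157.192.0.0/11 (157.192.0.0 - 157.223.255.255) -> EDGE2
  157.208.0.0/12 (157.208.0.0 - 157.223.255.255) -> DIST2
  157.212.0.0/14 (157.212.0.0 - 157.215.255.255) -> DIST1
  157.212.0.0/15 (157.212.0.0 - 157.213.255.255) -> CORE-SW1
More-specific entries that do NOT match:
  157.197.42.112/28 (157.197.42.112 - 157.197.42.127) does not contain 157.213.42.122
  157.213.42.80/28 (157.213.42.80 - 157.213.42.95) does not contain 157.213.42.122
  157.213.42.32/27 (157.213.42.32 - 157.213.42.63) does not contain 157.213.42.122
  157.213.42.0/26 (157.213.42.0 - 157.213.42.63) does not contain 157.213.42.122
  157.213.106.0/23 (157.213.106.0 - 157.213.107.255) does not contain 157.213.42.122
  157.213.56.0/22 (157.213.56.0 - 157.213.59.255) does not contain 157.213.42.122
  157.213.64.0/18 (157.213.64.0 - 157.213.127.255) does not contain 157.213.42.122
Longest matching prefix is /15 -> next hop CORE-SW1.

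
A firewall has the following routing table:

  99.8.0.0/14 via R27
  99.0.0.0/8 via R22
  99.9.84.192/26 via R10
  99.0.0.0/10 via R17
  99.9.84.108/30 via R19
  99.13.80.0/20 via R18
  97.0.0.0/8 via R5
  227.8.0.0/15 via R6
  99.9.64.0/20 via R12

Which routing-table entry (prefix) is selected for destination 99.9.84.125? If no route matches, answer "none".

99.8.0.0/14

Entries matching 99.9.84.125:
  99.0.0.0/8 (99.0.0.0 - 99.255.255.255)
  99.0.0.0/10 (99.0.0.0 - 99.63.255.255)
  99.8.0.0/14 (99.8.0.0 - 99.11.255.255)
Most specific is 99.8.0.0/14.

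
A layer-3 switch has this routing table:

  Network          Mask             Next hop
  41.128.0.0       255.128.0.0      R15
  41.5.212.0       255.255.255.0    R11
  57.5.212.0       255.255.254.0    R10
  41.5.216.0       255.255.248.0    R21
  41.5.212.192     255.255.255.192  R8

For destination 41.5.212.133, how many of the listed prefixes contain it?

Prefixes containing 41.5.212.133:
  41.5.212.0/24 (41.5.212.0 - 41.5.212.255)
Total matching entries: 1.

1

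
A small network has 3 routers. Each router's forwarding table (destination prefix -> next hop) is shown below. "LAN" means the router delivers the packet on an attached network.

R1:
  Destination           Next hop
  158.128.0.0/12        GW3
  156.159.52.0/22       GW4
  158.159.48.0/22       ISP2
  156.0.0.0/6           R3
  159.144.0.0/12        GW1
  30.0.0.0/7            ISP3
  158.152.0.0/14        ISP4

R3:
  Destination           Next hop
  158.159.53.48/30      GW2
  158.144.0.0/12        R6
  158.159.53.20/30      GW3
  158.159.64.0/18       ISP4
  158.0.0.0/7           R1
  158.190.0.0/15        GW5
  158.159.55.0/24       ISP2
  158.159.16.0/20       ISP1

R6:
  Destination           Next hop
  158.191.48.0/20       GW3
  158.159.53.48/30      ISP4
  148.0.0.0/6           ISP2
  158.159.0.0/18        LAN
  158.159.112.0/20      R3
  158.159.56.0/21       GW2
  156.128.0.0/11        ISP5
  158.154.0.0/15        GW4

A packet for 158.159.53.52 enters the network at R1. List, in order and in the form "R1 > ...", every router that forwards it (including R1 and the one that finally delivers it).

At R1: longest match for 158.159.53.52 is 156.0.0.0/6 -> R3
At R3: longest match for 158.159.53.52 is 158.144.0.0/12 -> R6
At R6: longest match for 158.159.53.52 is 158.159.0.0/18 -> LAN

R1 > R3 > R6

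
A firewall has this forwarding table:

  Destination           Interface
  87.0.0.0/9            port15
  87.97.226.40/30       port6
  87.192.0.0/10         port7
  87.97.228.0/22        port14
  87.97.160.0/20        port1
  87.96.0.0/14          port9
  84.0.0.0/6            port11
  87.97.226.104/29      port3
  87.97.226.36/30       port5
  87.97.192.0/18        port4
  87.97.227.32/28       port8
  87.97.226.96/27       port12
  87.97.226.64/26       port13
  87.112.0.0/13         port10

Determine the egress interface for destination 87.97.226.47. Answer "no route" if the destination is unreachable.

port4

Routes whose prefix contains 87.97.226.47:
  84.0.0.0/6 (84.0.0.0 - 87.255.255.255) -> port11
  87.0.0.0/9 (87.0.0.0 - 87.127.255.255) -> port15
  87.96.0.0/14 (87.96.0.0 - 87.99.255.255) -> port9
  87.97.192.0/18 (87.97.192.0 - 87.97.255.255) -> port4
More-specific entries that do NOT match:
  87.97.226.40/30 (87.97.226.40 - 87.97.226.43) does not contain 87.97.226.47
  87.97.226.36/30 (87.97.226.36 - 87.97.226.39) does not contain 87.97.226.47
  87.97.226.104/29 (87.97.226.104 - 87.97.226.111) does not contain 87.97.226.47
  87.97.227.32/28 (87.97.227.32 - 87.97.227.47) does not contain 87.97.226.47
  87.97.226.96/27 (87.97.226.96 - 87.97.226.127) does not contain 87.97.226.47
  87.97.226.64/26 (87.97.226.64 - 87.97.226.127) does not contain 87.97.226.47
  87.97.228.0/22 (87.97.228.0 - 87.97.231.255) does not contain 87.97.226.47
  87.97.160.0/20 (87.97.160.0 - 87.97.175.255) does not contain 87.97.226.47
Longest matching prefix is /18 -> interface port4.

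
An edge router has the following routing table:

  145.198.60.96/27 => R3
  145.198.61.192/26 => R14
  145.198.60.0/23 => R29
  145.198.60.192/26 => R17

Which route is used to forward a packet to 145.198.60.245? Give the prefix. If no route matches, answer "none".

Entries matching 145.198.60.245:
  145.198.60.0/23 (145.198.60.0 - 145.198.61.255)
  145.198.60.192/26 (145.198.60.192 - 145.198.60.255)
Most specific is 145.198.60.192/26.

145.198.60.192/26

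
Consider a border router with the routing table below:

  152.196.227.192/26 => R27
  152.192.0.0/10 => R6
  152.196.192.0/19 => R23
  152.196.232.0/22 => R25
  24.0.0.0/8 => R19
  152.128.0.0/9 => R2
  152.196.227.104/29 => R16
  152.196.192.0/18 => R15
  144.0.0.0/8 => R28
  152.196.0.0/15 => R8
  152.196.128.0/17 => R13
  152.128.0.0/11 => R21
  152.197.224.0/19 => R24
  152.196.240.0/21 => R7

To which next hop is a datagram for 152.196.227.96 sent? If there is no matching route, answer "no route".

Routes whose prefix contains 152.196.227.96:
  152.128.0.0/9 (152.128.0.0 - 152.255.255.255) -> R2
  152.192.0.0/10 (152.192.0.0 - 152.255.255.255) -> R6
  152.196.0.0/15 (152.196.0.0 - 152.197.255.255) -> R8
  152.196.128.0/17 (152.196.128.0 - 152.196.255.255) -> R13
  152.196.192.0/18 (152.196.192.0 - 152.196.255.255) -> R15
More-specific entries that do NOT match:
  152.196.227.104/29 (152.196.227.104 - 152.196.227.111) does not contain 152.196.227.96
  152.196.227.192/26 (152.196.227.192 - 152.196.227.255) does not contain 152.196.227.96
  152.196.232.0/22 (152.196.232.0 - 152.196.235.255) does not contain 152.196.227.96
  152.196.240.0/21 (152.196.240.0 - 152.196.247.255) does not contain 152.196.227.96
  152.196.192.0/19 (152.196.192.0 - 152.196.223.255) does not contain 152.196.227.96
  152.197.224.0/19 (152.197.224.0 - 152.197.255.255) does not contain 152.196.227.96
Longest matching prefix is /18 -> next hop R15.

R15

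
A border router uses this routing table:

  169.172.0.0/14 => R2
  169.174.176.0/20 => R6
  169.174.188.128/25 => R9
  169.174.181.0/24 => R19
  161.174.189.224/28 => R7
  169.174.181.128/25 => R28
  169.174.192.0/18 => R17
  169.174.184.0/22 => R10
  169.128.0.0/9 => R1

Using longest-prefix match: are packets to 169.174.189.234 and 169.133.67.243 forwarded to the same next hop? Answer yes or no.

169.174.189.234: longest match 169.174.176.0/20 -> R6
169.133.67.243: longest match 169.128.0.0/9 -> R1

no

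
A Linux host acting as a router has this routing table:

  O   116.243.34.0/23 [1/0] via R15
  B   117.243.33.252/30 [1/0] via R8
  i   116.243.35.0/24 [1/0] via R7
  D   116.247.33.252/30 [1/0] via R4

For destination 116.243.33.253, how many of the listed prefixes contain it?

0

No listed prefix contains 116.243.33.253.
Total matching entries: 0.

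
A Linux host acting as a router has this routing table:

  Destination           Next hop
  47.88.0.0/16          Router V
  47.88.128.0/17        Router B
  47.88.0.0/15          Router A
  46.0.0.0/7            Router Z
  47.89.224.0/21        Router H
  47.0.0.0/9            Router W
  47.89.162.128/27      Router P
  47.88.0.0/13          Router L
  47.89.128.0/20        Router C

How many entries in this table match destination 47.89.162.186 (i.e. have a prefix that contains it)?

Prefixes containing 47.89.162.186:
  46.0.0.0/7 (46.0.0.0 - 47.255.255.255)
  47.0.0.0/9 (47.0.0.0 - 47.127.255.255)
  47.88.0.0/13 (47.88.0.0 - 47.95.255.255)
  47.88.0.0/15 (47.88.0.0 - 47.89.255.255)
Total matching entries: 4.

4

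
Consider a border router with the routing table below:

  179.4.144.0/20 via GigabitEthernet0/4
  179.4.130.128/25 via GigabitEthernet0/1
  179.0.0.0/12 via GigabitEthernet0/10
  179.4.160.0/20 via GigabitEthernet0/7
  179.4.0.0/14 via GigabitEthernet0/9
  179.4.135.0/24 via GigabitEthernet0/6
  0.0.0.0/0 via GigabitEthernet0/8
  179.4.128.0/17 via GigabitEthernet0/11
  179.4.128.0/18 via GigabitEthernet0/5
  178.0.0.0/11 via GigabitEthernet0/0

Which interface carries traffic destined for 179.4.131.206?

Routes whose prefix contains 179.4.131.206:
  0.0.0.0/0 (default, matches everything) -> GigabitEthernet0/8
  179.0.0.0/12 (179.0.0.0 - 179.15.255.255) -> GigabitEthernet0/10
  179.4.0.0/14 (179.4.0.0 - 179.7.255.255) -> GigabitEthernet0/9
  179.4.128.0/17 (179.4.128.0 - 179.4.255.255) -> GigabitEthernet0/11
  179.4.128.0/18 (179.4.128.0 - 179.4.191.255) -> GigabitEthernet0/5
More-specific entries that do NOT match:
  179.4.130.128/25 (179.4.130.128 - 179.4.130.255) does not contain 179.4.131.206
  179.4.135.0/24 (179.4.135.0 - 179.4.135.255) does not contain 179.4.131.206
  179.4.144.0/20 (179.4.144.0 - 179.4.159.255) does not contain 179.4.131.206
  179.4.160.0/20 (179.4.160.0 - 179.4.175.255) does not contain 179.4.131.206
Longest matching prefix is /18 -> interface GigabitEthernet0/5.

GigabitEthernet0/5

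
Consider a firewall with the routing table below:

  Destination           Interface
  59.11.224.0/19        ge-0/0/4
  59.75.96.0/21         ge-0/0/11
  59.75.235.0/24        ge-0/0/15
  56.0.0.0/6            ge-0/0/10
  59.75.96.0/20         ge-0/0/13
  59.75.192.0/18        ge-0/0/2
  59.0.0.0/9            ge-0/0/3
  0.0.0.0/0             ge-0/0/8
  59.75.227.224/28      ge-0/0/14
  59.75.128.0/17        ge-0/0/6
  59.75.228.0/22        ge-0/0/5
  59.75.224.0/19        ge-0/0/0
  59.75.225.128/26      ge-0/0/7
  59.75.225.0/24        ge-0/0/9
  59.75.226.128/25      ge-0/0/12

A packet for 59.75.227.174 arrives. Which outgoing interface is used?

ge-0/0/0

Routes whose prefix contains 59.75.227.174:
  0.0.0.0/0 (default, matches everything) -> ge-0/0/8
  56.0.0.0/6 (56.0.0.0 - 59.255.255.255) -> ge-0/0/10
  59.0.0.0/9 (59.0.0.0 - 59.127.255.255) -> ge-0/0/3
  59.75.128.0/17 (59.75.128.0 - 59.75.255.255) -> ge-0/0/6
  59.75.192.0/18 (59.75.192.0 - 59.75.255.255) -> ge-0/0/2
  59.75.224.0/19 (59.75.224.0 - 59.75.255.255) -> ge-0/0/0
More-specific entries that do NOT match:
  59.75.227.224/28 (59.75.227.224 - 59.75.227.239) does not contain 59.75.227.174
  59.75.225.128/26 (59.75.225.128 - 59.75.225.191) does not contain 59.75.227.174
  59.75.226.128/25 (59.75.226.128 - 59.75.226.255) does not contain 59.75.227.174
  59.75.235.0/24 (59.75.235.0 - 59.75.235.255) does not contain 59.75.227.174
  59.75.225.0/24 (59.75.225.0 - 59.75.225.255) does not contain 59.75.227.174
  59.75.228.0/22 (59.75.228.0 - 59.75.231.255) does not contain 59.75.227.174
  59.75.96.0/21 (59.75.96.0 - 59.75.103.255) does not contain 59.75.227.174
  59.75.96.0/20 (59.75.96.0 - 59.75.111.255) does not contain 59.75.227.174
Longest matching prefix is /19 -> interface ge-0/0/0.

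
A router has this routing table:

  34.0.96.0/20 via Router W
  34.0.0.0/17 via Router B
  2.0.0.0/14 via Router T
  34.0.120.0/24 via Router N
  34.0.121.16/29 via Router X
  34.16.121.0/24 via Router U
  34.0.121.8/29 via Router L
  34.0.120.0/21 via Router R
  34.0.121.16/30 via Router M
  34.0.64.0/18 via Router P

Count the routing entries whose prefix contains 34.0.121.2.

3

Prefixes containing 34.0.121.2:
  34.0.0.0/17 (34.0.0.0 - 34.0.127.255)
  34.0.64.0/18 (34.0.64.0 - 34.0.127.255)
  34.0.120.0/21 (34.0.120.0 - 34.0.127.255)
Total matching entries: 3.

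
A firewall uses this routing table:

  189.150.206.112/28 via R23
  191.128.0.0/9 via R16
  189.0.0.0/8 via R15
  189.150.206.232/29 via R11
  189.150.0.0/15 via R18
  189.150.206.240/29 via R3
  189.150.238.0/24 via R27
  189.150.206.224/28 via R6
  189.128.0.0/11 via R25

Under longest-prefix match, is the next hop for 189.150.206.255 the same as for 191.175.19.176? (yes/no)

189.150.206.255: longest match 189.150.0.0/15 -> R18
191.175.19.176: longest match 191.128.0.0/9 -> R16

no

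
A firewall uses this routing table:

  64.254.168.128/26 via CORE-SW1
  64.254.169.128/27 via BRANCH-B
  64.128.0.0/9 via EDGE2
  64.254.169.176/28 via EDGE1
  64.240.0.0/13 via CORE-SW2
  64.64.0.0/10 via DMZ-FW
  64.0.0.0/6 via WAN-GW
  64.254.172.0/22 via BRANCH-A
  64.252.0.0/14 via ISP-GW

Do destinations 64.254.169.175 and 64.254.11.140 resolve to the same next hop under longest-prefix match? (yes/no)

yes

64.254.169.175: longest match 64.252.0.0/14 -> ISP-GW
64.254.11.140: longest match 64.252.0.0/14 -> ISP-GW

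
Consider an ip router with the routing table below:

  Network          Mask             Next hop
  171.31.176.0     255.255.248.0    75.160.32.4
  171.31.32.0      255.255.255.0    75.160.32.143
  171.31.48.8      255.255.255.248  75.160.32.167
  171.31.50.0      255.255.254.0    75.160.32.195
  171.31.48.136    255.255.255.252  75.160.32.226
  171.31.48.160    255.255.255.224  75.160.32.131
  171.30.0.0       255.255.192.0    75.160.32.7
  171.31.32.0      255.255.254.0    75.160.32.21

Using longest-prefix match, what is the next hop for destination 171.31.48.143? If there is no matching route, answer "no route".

No entry's prefix contains 171.31.48.143; there is no default route.

no route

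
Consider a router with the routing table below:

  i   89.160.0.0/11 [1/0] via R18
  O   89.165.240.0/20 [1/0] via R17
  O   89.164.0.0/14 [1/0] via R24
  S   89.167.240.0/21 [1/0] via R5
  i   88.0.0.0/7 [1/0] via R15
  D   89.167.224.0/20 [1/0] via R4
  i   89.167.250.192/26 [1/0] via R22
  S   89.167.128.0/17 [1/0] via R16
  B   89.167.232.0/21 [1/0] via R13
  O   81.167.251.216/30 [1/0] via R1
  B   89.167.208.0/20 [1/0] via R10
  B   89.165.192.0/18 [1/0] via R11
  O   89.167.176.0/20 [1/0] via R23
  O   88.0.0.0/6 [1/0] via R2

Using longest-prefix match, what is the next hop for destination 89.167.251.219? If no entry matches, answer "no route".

Routes whose prefix contains 89.167.251.219:
  88.0.0.0/6 (88.0.0.0 - 91.255.255.255) -> R2
  88.0.0.0/7 (88.0.0.0 - 89.255.255.255) -> R15
  89.160.0.0/11 (89.160.0.0 - 89.191.255.255) -> R18
  89.164.0.0/14 (89.164.0.0 - 89.167.255.255) -> R24
  89.167.128.0/17 (89.167.128.0 - 89.167.255.255) -> R16
More-specific entries that do NOT match:
  81.167.251.216/30 (81.167.251.216 - 81.167.251.219) does not contain 89.167.251.219
  89.167.250.192/26 (89.167.250.192 - 89.167.250.255) does not contain 89.167.251.219
  89.167.240.0/21 (89.167.240.0 - 89.167.247.255) does not contain 89.167.251.219
  89.167.232.0/21 (89.167.232.0 - 89.167.239.255) does not contain 89.167.251.219
  89.165.240.0/20 (89.165.240.0 - 89.165.255.255) does not contain 89.167.251.219
  89.167.224.0/20 (89.167.224.0 - 89.167.239.255) does not contain 89.167.251.219
  89.167.208.0/20 (89.167.208.0 - 89.167.223.255) does not contain 89.167.251.219
  89.167.176.0/20 (89.167.176.0 - 89.167.191.255) does not contain 89.167.251.219
  89.165.192.0/18 (89.165.192.0 - 89.165.255.255) does not contain 89.167.251.219
Longest matching prefix is /17 -> next hop R16.

R16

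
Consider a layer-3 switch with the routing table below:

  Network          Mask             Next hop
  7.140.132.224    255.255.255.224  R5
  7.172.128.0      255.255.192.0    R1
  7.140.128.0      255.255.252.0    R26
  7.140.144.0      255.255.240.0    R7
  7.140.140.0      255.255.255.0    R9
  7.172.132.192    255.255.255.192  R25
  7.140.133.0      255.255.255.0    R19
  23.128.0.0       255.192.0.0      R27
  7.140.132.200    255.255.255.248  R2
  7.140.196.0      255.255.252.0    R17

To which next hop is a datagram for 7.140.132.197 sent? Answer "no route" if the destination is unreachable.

No entry's prefix contains 7.140.132.197; there is no default route.

no route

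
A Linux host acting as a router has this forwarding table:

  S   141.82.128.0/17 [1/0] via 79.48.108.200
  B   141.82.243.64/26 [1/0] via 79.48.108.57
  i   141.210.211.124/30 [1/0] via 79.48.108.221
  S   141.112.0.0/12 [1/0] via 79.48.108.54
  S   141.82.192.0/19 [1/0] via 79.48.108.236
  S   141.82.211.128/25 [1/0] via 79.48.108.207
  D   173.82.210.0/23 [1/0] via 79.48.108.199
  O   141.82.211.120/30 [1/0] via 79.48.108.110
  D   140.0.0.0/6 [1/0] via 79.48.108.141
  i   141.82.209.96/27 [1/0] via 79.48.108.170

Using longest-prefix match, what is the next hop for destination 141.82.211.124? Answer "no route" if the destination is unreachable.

79.48.108.236

Routes whose prefix contains 141.82.211.124:
  140.0.0.0/6 (140.0.0.0 - 143.255.255.255) -> 79.48.108.141
  141.82.128.0/17 (141.82.128.0 - 141.82.255.255) -> 79.48.108.200
  141.82.192.0/19 (141.82.192.0 - 141.82.223.255) -> 79.48.108.236
More-specific entries that do NOT match:
  141.210.211.124/30 (141.210.211.124 - 141.210.211.127) does not contain 141.82.211.124
  141.82.211.120/30 (141.82.211.120 - 141.82.211.123) does not contain 141.82.211.124
  141.82.209.96/27 (141.82.209.96 - 141.82.209.127) does not contain 141.82.211.124
  141.82.243.64/26 (141.82.243.64 - 141.82.243.127) does not contain 141.82.211.124
  141.82.211.128/25 (141.82.211.128 - 141.82.211.255) does not contain 141.82.211.124
  173.82.210.0/23 (173.82.210.0 - 173.82.211.255) does not contain 141.82.211.124
Longest matching prefix is /19 -> next hop 79.48.108.236.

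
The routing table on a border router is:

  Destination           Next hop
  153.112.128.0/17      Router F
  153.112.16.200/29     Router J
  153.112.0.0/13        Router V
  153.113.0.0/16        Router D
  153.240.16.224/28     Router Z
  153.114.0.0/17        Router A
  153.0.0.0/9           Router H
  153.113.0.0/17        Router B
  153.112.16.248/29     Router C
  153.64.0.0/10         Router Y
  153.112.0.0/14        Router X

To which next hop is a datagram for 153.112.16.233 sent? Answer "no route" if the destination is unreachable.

Routes whose prefix contains 153.112.16.233:
  153.0.0.0/9 (153.0.0.0 - 153.127.255.255) -> Router H
  153.64.0.0/10 (153.64.0.0 - 153.127.255.255) -> Router Y
  153.112.0.0/13 (153.112.0.0 - 153.119.255.255) -> Router V
  153.112.0.0/14 (153.112.0.0 - 153.115.255.255) -> Router X
More-specific entries that do NOT match:
  153.112.16.200/29 (153.112.16.200 - 153.112.16.207) does not contain 153.112.16.233
  153.112.16.248/29 (153.112.16.248 - 153.112.16.255) does not contain 153.112.16.233
  153.240.16.224/28 (153.240.16.224 - 153.240.16.239) does not contain 153.112.16.233
  153.112.128.0/17 (153.112.128.0 - 153.112.255.255) does not contain 153.112.16.233
  153.114.0.0/17 (153.114.0.0 - 153.114.127.255) does not contain 153.112.16.233
  153.113.0.0/17 (153.113.0.0 - 153.113.127.255) does not contain 153.112.16.233
  153.113.0.0/16 (153.113.0.0 - 153.113.255.255) does not contain 153.112.16.233
Longest matching prefix is /14 -> next hop Router X.

Router X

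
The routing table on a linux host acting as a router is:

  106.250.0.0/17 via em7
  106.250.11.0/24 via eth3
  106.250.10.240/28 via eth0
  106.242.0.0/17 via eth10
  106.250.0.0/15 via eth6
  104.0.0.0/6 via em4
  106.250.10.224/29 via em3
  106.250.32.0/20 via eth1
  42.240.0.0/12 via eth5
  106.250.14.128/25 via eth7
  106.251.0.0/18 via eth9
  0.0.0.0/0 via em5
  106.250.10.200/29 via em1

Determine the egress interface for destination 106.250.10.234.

em7

Routes whose prefix contains 106.250.10.234:
  0.0.0.0/0 (default, matches everything) -> em5
  104.0.0.0/6 (104.0.0.0 - 107.255.255.255) -> em4
  106.250.0.0/15 (106.250.0.0 - 106.251.255.255) -> eth6
  106.250.0.0/17 (106.250.0.0 - 106.250.127.255) -> em7
More-specific entries that do NOT match:
  106.250.10.224/29 (106.250.10.224 - 106.250.10.231) does not contain 106.250.10.234
  106.250.10.200/29 (106.250.10.200 - 106.250.10.207) does not contain 106.250.10.234
  106.250.10.240/28 (106.250.10.240 - 106.250.10.255) does not contain 106.250.10.234
  106.250.14.128/25 (106.250.14.128 - 106.250.14.255) does not contain 106.250.10.234
  106.250.11.0/24 (106.250.11.0 - 106.250.11.255) does not contain 106.250.10.234
  106.250.32.0/20 (106.250.32.0 - 106.250.47.255) does not contain 106.250.10.234
  106.251.0.0/18 (106.251.0.0 - 106.251.63.255) does not contain 106.250.10.234
Longest matching prefix is /17 -> interface em7.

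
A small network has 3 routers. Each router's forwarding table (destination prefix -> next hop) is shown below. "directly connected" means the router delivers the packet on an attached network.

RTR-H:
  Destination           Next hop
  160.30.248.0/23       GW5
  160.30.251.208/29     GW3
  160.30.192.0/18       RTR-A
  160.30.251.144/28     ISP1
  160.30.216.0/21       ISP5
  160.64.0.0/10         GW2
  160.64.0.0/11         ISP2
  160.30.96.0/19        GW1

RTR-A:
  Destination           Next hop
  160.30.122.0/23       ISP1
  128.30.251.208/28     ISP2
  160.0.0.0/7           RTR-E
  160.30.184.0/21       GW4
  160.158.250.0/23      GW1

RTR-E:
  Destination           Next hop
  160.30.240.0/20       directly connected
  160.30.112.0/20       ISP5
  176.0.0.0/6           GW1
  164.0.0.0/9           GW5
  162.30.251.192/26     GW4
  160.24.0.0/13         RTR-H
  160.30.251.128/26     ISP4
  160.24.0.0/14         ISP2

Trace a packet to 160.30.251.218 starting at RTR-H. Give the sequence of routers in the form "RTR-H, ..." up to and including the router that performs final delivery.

At RTR-H: longest match for 160.30.251.218 is 160.30.192.0/18 -> RTR-A
At RTR-A: longest match for 160.30.251.218 is 160.0.0.0/7 -> RTR-E
At RTR-E: longest match for 160.30.251.218 is 160.30.240.0/20 -> directly connected

RTR-H, RTR-A, RTR-E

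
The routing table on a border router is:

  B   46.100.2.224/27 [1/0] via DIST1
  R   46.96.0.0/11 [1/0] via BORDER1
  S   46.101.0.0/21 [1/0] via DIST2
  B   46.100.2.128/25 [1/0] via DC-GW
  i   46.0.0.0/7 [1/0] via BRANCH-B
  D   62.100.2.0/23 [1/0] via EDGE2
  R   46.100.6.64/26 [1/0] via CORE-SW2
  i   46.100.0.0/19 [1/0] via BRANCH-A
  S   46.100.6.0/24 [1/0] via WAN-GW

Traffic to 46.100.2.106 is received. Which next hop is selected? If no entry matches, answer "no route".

BRANCH-A

Routes whose prefix contains 46.100.2.106:
  46.0.0.0/7 (46.0.0.0 - 47.255.255.255) -> BRANCH-B
  46.96.0.0/11 (46.96.0.0 - 46.127.255.255) -> BORDER1
  46.100.0.0/19 (46.100.0.0 - 46.100.31.255) -> BRANCH-A
More-specific entries that do NOT match:
  46.100.2.224/27 (46.100.2.224 - 46.100.2.255) does not contain 46.100.2.106
  46.100.6.64/26 (46.100.6.64 - 46.100.6.127) does not contain 46.100.2.106
  46.100.2.128/25 (46.100.2.128 - 46.100.2.255) does not contain 46.100.2.106
  46.100.6.0/24 (46.100.6.0 - 46.100.6.255) does not contain 46.100.2.106
  62.100.2.0/23 (62.100.2.0 - 62.100.3.255) does not contain 46.100.2.106
  46.101.0.0/21 (46.101.0.0 - 46.101.7.255) does not contain 46.100.2.106
Longest matching prefix is /19 -> next hop BRANCH-A.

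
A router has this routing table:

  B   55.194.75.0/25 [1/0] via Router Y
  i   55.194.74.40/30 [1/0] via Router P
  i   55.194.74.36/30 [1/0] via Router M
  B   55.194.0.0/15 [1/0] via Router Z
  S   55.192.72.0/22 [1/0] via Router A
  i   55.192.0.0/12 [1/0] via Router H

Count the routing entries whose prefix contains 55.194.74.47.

Prefixes containing 55.194.74.47:
  55.192.0.0/12 (55.192.0.0 - 55.207.255.255)
  55.194.0.0/15 (55.194.0.0 - 55.195.255.255)
Total matching entries: 2.

2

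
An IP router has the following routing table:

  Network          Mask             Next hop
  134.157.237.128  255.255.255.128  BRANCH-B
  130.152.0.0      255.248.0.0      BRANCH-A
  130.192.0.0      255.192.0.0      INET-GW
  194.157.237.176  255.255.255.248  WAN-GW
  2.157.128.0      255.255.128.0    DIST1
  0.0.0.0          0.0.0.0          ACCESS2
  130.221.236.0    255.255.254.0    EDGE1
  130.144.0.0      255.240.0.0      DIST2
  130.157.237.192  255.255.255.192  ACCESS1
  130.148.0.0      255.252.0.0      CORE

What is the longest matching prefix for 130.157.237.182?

130.152.0.0/13

Entries matching 130.157.237.182:
  0.0.0.0/0 (default, matches everything)
  130.144.0.0/12 (130.144.0.0 - 130.159.255.255)
  130.152.0.0/13 (130.152.0.0 - 130.159.255.255)
Most specific is 130.152.0.0/13.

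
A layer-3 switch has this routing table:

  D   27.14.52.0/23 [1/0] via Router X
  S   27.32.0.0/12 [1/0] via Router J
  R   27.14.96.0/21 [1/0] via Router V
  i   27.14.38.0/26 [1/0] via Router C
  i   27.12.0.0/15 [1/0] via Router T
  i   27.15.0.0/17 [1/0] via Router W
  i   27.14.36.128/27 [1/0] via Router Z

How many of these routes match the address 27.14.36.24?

0

No listed prefix contains 27.14.36.24.
Total matching entries: 0.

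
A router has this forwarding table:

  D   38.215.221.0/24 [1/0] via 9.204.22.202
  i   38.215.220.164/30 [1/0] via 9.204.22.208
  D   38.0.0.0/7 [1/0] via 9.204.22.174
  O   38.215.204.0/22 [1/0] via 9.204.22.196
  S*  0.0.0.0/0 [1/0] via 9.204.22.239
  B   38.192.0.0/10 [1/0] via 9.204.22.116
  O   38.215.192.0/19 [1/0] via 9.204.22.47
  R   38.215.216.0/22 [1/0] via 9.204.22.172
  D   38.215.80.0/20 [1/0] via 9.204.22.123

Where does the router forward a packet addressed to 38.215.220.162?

9.204.22.47

Routes whose prefix contains 38.215.220.162:
  0.0.0.0/0 (default, matches everything) -> 9.204.22.239
  38.0.0.0/7 (38.0.0.0 - 39.255.255.255) -> 9.204.22.174
  38.192.0.0/10 (38.192.0.0 - 38.255.255.255) -> 9.204.22.116
  38.215.192.0/19 (38.215.192.0 - 38.215.223.255) -> 9.204.22.47
More-specific entries that do NOT match:
  38.215.220.164/30 (38.215.220.164 - 38.215.220.167) does not contain 38.215.220.162
  38.215.221.0/24 (38.215.221.0 - 38.215.221.255) does not contain 38.215.220.162
  38.215.204.0/22 (38.215.204.0 - 38.215.207.255) does not contain 38.215.220.162
  38.215.216.0/22 (38.215.216.0 - 38.215.219.255) does not contain 38.215.220.162
  38.215.80.0/20 (38.215.80.0 - 38.215.95.255) does not contain 38.215.220.162
Longest matching prefix is /19 -> next hop 9.204.22.47.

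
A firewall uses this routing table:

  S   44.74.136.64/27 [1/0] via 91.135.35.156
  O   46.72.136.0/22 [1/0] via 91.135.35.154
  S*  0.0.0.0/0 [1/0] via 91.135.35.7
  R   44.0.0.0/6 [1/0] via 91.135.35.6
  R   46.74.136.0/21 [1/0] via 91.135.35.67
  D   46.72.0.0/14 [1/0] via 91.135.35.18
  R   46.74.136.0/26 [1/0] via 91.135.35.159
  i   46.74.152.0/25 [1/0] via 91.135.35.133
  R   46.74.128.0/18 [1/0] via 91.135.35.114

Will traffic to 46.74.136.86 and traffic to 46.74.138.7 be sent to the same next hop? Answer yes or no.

yes

46.74.136.86: longest match 46.74.136.0/21 -> 91.135.35.67
46.74.138.7: longest match 46.74.136.0/21 -> 91.135.35.67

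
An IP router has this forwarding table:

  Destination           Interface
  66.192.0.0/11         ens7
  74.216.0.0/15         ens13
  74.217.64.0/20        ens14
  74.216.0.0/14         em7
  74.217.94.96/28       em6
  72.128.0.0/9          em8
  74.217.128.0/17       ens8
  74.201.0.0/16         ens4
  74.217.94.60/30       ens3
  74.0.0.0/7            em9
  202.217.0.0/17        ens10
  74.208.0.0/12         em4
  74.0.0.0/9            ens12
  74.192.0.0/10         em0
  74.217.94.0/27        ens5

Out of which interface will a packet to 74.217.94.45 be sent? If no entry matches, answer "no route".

ens13

Routes whose prefix contains 74.217.94.45:
  74.0.0.0/7 (74.0.0.0 - 75.255.255.255) -> em9
  74.192.0.0/10 (74.192.0.0 - 74.255.255.255) -> em0
  74.208.0.0/12 (74.208.0.0 - 74.223.255.255) -> em4
  74.216.0.0/14 (74.216.0.0 - 74.219.255.255) -> em7
  74.216.0.0/15 (74.216.0.0 - 74.217.255.255) -> ens13
More-specific entries that do NOT match:
  74.217.94.60/30 (74.217.94.60 - 74.217.94.63) does not contain 74.217.94.45
  74.217.94.96/28 (74.217.94.96 - 74.217.94.111) does not contain 74.217.94.45
  74.217.94.0/27 (74.217.94.0 - 74.217.94.31) does not contain 74.217.94.45
  74.217.64.0/20 (74.217.64.0 - 74.217.79.255) does not contain 74.217.94.45
  74.217.128.0/17 (74.217.128.0 - 74.217.255.255) does not contain 74.217.94.45
  202.217.0.0/17 (202.217.0.0 - 202.217.127.255) does not contain 74.217.94.45
  74.201.0.0/16 (74.201.0.0 - 74.201.255.255) does not contain 74.217.94.45
Longest matching prefix is /15 -> interface ens13.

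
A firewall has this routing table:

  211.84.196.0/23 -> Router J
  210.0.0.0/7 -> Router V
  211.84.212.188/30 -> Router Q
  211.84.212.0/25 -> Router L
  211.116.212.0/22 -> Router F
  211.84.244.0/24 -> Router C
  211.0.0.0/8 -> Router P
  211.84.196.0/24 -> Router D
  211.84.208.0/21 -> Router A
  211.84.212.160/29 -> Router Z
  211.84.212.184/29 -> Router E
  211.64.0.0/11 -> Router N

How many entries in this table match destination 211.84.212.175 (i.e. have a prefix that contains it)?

4

Prefixes containing 211.84.212.175:
  210.0.0.0/7 (210.0.0.0 - 211.255.255.255)
  211.0.0.0/8 (211.0.0.0 - 211.255.255.255)
  211.64.0.0/11 (211.64.0.0 - 211.95.255.255)
  211.84.208.0/21 (211.84.208.0 - 211.84.215.255)
Total matching entries: 4.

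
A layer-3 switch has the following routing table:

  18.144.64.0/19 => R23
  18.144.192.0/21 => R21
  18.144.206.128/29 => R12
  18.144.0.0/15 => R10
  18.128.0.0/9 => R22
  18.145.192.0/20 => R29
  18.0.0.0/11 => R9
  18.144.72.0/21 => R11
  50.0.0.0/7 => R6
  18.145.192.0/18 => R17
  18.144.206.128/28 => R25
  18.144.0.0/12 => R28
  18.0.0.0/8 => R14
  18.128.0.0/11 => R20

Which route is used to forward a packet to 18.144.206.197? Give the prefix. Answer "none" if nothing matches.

18.144.0.0/15

Entries matching 18.144.206.197:
  18.0.0.0/8 (18.0.0.0 - 18.255.255.255)
  18.128.0.0/9 (18.128.0.0 - 18.255.255.255)
  18.128.0.0/11 (18.128.0.0 - 18.159.255.255)
  18.144.0.0/12 (18.144.0.0 - 18.159.255.255)
  18.144.0.0/15 (18.144.0.0 - 18.145.255.255)
Most specific is 18.144.0.0/15.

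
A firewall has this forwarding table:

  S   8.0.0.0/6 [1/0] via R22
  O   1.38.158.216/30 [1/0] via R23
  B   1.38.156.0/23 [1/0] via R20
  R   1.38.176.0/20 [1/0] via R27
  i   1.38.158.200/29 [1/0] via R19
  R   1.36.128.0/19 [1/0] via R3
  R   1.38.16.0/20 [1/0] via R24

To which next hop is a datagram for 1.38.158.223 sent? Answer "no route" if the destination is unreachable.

no route

No entry's prefix contains 1.38.158.223; there is no default route.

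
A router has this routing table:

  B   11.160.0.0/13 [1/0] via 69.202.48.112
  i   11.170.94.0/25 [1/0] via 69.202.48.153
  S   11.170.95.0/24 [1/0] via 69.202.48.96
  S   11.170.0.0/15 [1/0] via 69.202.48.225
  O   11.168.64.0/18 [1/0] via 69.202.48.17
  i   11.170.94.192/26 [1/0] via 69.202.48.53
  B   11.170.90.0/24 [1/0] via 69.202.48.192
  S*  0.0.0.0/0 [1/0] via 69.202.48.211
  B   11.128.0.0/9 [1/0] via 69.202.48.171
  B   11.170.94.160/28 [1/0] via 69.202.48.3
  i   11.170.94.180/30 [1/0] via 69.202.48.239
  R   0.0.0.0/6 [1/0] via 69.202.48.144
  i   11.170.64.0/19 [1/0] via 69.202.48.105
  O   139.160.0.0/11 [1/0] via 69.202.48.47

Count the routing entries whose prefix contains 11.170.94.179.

Prefixes containing 11.170.94.179:
  0.0.0.0/0 (default, matches everything)
  11.128.0.0/9 (11.128.0.0 - 11.255.255.255)
  11.170.0.0/15 (11.170.0.0 - 11.171.255.255)
  11.170.64.0/19 (11.170.64.0 - 11.170.95.255)
Total matching entries: 4.

4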